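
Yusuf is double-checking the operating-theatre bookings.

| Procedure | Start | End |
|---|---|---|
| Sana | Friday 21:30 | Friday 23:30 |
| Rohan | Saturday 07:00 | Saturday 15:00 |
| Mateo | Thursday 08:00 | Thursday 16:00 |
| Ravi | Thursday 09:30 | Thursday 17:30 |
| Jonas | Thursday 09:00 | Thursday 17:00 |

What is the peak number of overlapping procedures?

3

Sweep the timeline, counting +1 at each start and −1 at each end (ends before starts at a tie):
Thursday 08:00 start Mateo → 1
Thursday 09:00 start Jonas → 2
Thursday 09:30 start Ravi → 3
Thursday 16:00 end Mateo → 2
Thursday 17:00 end Jonas → 1
Thursday 17:30 end Ravi → 0
Friday 21:30 start Sana → 1
Friday 23:30 end Sana → 0
Saturday 07:00 start Rohan → 1
Saturday 15:00 end Rohan → 0
Peak is 3, at Thursday 09:30 (Jonas, Mateo, Ravi).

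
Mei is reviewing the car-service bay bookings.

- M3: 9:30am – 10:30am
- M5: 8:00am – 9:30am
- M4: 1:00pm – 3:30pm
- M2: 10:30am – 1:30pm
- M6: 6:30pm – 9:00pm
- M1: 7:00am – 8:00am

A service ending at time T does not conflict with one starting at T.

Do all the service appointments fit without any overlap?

Two intervals overlap when each starts before the other ends.
Sorted by start: M1, M5, M3, M2, M4, M6.
M5 starts exactly when M1 ends (back-to-back, no overlap); M1 is clear from here.
M3 starts exactly when M5 ends (back-to-back, no overlap); M5 is clear from here.
M2 starts exactly when M3 ends (back-to-back, no overlap); M3 is clear from here.
M4 starts before M2 ends → M2 and M4 overlap.
That's a conflict, so the schedule is not conflict-free.

No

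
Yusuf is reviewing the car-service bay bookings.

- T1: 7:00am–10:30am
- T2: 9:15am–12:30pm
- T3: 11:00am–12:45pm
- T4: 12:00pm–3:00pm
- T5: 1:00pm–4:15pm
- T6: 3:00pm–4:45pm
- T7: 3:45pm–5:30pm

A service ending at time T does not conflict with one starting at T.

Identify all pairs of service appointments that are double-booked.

Two intervals overlap when each starts before the other ends.
Sorted by start: T1, T2, T3, T4, T5, T6, T7.
T2 starts before T1 ends → T1 and T2 overlap.
T3 starts after T1 ends, so nothing later overlaps T1 either.
T3 starts before T2 ends → T2 and T3 overlap.
T4 starts before T2 ends → T2 and T4 overlap.
T5 starts after T2 ends, so nothing later overlaps T2 either.
T4 starts before T3 ends → T3 and T4 overlap.
T5 starts after T3 ends, so nothing later overlaps T3 either.
T5 starts before T4 ends → T4 and T5 overlap.
T6 starts exactly when T4 ends (back-to-back, no overlap), so nothing later overlaps T4 either.
T6 starts before T5 ends → T5 and T6 overlap.
T7 starts before T5 ends → T5 and T7 overlap.
T7 starts before T6 ends → T6 and T7 overlap.

T1 & T2, T2 & T3, T2 & T4, T3 & T4, T4 & T5, T5 & T6, T5 & T7, T6 & T7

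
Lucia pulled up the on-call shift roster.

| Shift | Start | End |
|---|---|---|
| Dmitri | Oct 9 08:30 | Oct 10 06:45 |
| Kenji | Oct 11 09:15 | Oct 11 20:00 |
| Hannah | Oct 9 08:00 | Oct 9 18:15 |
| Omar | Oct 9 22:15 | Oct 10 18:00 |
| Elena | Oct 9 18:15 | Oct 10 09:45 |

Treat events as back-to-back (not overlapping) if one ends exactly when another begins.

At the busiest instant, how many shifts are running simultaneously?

3

Walk through starts and ends in time order (an end at T is processed before a start at T):
Oct 9 08:00 start Hannah → 1
Oct 9 08:30 start Dmitri → 2
Oct 9 18:15 end Hannah → 1
Oct 9 18:15 start Elena → 2
Oct 9 22:15 start Omar → 3
Oct 10 06:45 end Dmitri → 2
Oct 10 09:45 end Elena → 1
Oct 10 18:00 end Omar → 0
Oct 11 09:15 start Kenji → 1
Oct 11 20:00 end Kenji → 0
Peak is 3, at Oct 9 22:15 (Dmitri, Elena, Omar).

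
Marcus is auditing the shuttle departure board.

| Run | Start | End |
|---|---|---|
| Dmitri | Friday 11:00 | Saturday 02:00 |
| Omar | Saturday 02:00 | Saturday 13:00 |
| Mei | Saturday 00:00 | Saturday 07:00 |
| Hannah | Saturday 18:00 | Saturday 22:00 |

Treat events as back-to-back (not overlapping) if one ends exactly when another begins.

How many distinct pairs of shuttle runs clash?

Sorted by start: Dmitri, Mei, Omar, Hannah.
Mei starts before Dmitri ends → Dmitri and Mei overlap.
Omar starts exactly when Dmitri ends (back-to-back, no overlap), so Dmitri has no further overlaps.
Omar starts before Mei ends → Mei and Omar overlap.
Hannah starts after Mei ends.
Hannah starts after Omar ends.
Overlapping pairs: Dmitri & Mei, Mei & Omar — 2 in total.

2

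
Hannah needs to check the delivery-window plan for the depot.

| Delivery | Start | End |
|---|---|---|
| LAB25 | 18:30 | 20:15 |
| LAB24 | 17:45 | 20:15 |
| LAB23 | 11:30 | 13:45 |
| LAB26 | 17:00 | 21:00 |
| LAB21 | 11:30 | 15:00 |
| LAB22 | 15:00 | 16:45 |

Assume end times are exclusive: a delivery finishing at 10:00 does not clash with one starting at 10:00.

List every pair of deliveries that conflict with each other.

Sorted by start: LAB21, LAB23, LAB22, LAB26, LAB24, LAB25.
LAB23 starts before LAB21 ends → LAB21 and LAB23 overlap.
LAB22 starts exactly when LAB21 ends (back-to-back, no overlap); LAB21 is clear from here.
LAB22 starts after LAB23 ends; LAB23 is clear from here.
LAB26 starts after LAB22 ends; LAB22 is clear from here.
LAB24 starts before LAB26 ends → LAB26 and LAB24 overlap.
LAB25 starts before LAB26 ends → LAB26 and LAB25 overlap.
LAB25 starts before LAB24 ends → LAB24 and LAB25 overlap.

LAB21 & LAB23, LAB24 & LAB25, LAB24 & LAB26, LAB25 & LAB26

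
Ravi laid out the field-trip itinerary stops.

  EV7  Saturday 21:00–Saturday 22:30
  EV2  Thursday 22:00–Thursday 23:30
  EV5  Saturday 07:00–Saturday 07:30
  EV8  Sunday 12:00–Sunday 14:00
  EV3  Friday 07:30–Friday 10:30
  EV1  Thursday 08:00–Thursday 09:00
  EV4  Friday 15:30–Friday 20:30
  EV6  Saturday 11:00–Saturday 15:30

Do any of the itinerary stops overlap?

No

Two intervals overlap when each starts before the other ends.
Sorted by start: EV1, EV2, EV3, EV4, EV5, EV6, EV7, EV8.
EV2 starts after EV1 ends — done with EV1.
EV3 starts after EV2 ends — done with EV2.
EV4 starts after EV3 ends — done with EV3.
EV5 starts after EV4 ends — done with EV4.
EV6 starts after EV5 ends — done with EV5.
EV7 starts after EV6 ends — done with EV6.
EV8 starts after EV7 ends.
Every pair is clear; the schedule has no overlaps.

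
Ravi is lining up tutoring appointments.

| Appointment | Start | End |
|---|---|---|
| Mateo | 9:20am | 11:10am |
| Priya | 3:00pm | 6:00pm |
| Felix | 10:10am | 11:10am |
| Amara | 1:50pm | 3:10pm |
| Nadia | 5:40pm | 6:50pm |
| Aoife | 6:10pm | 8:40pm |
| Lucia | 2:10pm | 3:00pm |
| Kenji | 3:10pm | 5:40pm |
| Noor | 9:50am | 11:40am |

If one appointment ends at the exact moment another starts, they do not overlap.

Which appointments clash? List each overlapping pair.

Amara & Lucia, Amara & Priya, Aoife & Nadia, Felix & Mateo, Felix & Noor, Kenji & Priya, Mateo & Noor, Nadia & Priya

Sorted by start: Mateo, Noor, Felix, Amara, Lucia, Priya, Kenji, Nadia, Aoife.
Noor starts before Mateo ends → Mateo and Noor overlap.
Felix starts before Mateo ends → Mateo and Felix overlap.
Amara starts after Mateo ends — done with Mateo.
Felix starts before Noor ends → Noor and Felix overlap.
Amara starts after Noor ends — done with Noor.
Amara starts after Felix ends — done with Felix.
Lucia starts before Amara ends → Amara and Lucia overlap.
Priya starts before Amara ends → Amara and Priya overlap.
Kenji starts exactly when Amara ends (back-to-back, no overlap) — done with Amara.
Priya starts exactly when Lucia ends (back-to-back, no overlap) — done with Lucia.
Kenji starts before Priya ends → Priya and Kenji overlap.
Nadia starts before Priya ends → Priya and Nadia overlap.
Aoife starts after Priya ends.
Nadia starts exactly when Kenji ends (back-to-back, no overlap) — done with Kenji.
Aoife starts before Nadia ends → Nadia and Aoife overlap.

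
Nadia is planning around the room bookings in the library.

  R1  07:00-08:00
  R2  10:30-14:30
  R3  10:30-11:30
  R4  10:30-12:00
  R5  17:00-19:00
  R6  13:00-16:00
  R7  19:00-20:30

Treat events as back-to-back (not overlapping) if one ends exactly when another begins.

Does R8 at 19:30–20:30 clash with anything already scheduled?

R1: ends 08:00 at or before R8 starts 19:30 → clear.
R2: ends 14:30 at or before R8 starts 19:30 → clear.
R3: ends 11:30 at or before R8 starts 19:30 → clear.
R4: ends 12:00 at or before R8 starts 19:30 → clear.
R6: ends 16:00 at or before R8 starts 19:30 → clear.
R5: ends 19:00 at or before R8 starts 19:30 → clear.
R7: starts 19:00 before R8 ends 20:30, and ends 20:30 after R8 starts 19:30 → overlap.
R8 overlaps R7.

Yes — it overlaps R7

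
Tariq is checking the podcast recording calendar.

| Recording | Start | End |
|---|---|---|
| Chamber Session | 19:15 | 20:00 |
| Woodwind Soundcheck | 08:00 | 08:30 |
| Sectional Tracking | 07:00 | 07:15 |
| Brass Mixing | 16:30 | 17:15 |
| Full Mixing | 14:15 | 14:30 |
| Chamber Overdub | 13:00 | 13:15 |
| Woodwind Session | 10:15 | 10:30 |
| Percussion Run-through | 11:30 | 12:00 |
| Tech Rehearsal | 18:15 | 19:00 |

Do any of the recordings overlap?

No

Two intervals overlap when each starts before the other ends.
Sorted by start: Sectional Tracking, Woodwind Soundcheck, Woodwind Session, Percussion Run-through, Chamber Overdub, Full Mixing, Brass Mixing, Tech Rehearsal, Chamber Session.
Woodwind Soundcheck starts after Sectional Tracking ends; Sectional Tracking is clear from here.
Woodwind Session starts after Woodwind Soundcheck ends; Woodwind Soundcheck is clear from here.
Percussion Run-through starts after Woodwind Session ends; Woodwind Session is clear from here.
Chamber Overdub starts after Percussion Run-through ends; Percussion Run-through is clear from here.
Full Mixing starts after Chamber Overdub ends; Chamber Overdub is clear from here.
Brass Mixing starts after Full Mixing ends; Full Mixing is clear from here.
Tech Rehearsal starts after Brass Mixing ends; Brass Mixing is clear from here.
Chamber Session starts after Tech Rehearsal ends.
Every pair is clear; the schedule has no overlaps.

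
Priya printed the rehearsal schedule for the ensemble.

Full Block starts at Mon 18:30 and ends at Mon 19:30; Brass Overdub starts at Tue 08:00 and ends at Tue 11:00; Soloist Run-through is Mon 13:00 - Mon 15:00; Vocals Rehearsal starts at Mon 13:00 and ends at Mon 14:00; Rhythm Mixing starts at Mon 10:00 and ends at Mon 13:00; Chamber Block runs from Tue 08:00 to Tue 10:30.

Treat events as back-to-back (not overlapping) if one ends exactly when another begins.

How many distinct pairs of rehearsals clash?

Sorted by start: Rhythm Mixing, Vocals Rehearsal, Soloist Run-through, Full Block, Chamber Block, Brass Overdub.
Vocals Rehearsal starts exactly when Rhythm Mixing ends (back-to-back, no overlap), so Rhythm Mixing has no further overlaps.
Soloist Run-through starts before Vocals Rehearsal ends → Vocals Rehearsal and Soloist Run-through overlap.
Full Block starts after Vocals Rehearsal ends, so Vocals Rehearsal has no further overlaps.
Full Block starts after Soloist Run-through ends, so Soloist Run-through has no further overlaps.
Chamber Block starts after Full Block ends, so Full Block has no further overlaps.
Brass Overdub starts before Chamber Block ends → Chamber Block and Brass Overdub overlap.
Overlapping pairs: Brass Overdub & Chamber Block, Soloist Run-through & Vocals Rehearsal — 2 in total.

2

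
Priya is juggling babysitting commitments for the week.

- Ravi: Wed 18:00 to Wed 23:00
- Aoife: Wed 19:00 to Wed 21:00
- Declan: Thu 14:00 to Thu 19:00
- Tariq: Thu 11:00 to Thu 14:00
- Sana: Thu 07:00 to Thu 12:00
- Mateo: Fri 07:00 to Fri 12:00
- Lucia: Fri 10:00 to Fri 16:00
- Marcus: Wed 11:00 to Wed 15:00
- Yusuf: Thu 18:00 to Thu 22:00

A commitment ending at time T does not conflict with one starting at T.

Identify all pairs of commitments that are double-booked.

Aoife & Ravi, Declan & Yusuf, Lucia & Mateo, Sana & Tariq

Sorted by start: Marcus, Ravi, Aoife, Sana, Tariq, Declan, Yusuf, Mateo, Lucia.
Ravi starts after Marcus ends — done with Marcus.
Aoife starts before Ravi ends → Ravi and Aoife overlap.
Sana starts after Ravi ends — done with Ravi.
Sana starts after Aoife ends — done with Aoife.
Tariq starts before Sana ends → Sana and Tariq overlap.
Declan starts after Sana ends — done with Sana.
Declan starts exactly when Tariq ends (back-to-back, no overlap) — done with Tariq.
Yusuf starts before Declan ends → Declan and Yusuf overlap.
Mateo starts after Declan ends — done with Declan.
Mateo starts after Yusuf ends — done with Yusuf.
Lucia starts before Mateo ends → Mateo and Lucia overlap.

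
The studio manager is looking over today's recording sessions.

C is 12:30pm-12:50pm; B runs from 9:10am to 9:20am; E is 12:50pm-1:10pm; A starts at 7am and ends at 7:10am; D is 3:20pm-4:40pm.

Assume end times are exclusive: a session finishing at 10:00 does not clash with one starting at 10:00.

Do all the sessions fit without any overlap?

Sorted by start: A, B, C, E, D.
B starts after A ends, so A has no further overlaps.
C starts after B ends, so B has no further overlaps.
E starts exactly when C ends (back-to-back, no overlap), so C has no further overlaps.
D starts after E ends.
Every pair is clear; the schedule has no overlaps.

Yes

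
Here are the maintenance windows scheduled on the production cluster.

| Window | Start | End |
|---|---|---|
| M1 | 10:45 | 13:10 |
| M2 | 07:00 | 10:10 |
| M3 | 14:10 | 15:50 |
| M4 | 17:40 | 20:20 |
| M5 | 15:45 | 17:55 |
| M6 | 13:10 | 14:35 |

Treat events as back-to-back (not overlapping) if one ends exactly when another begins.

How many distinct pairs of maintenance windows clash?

3

Two intervals overlap when each starts before the other ends.
Sorted by start: M2, M1, M6, M3, M5, M4.
M1 starts after M2 ends, so nothing later overlaps M2 either.
M6 starts exactly when M1 ends (back-to-back, no overlap), so nothing later overlaps M1 either.
M3 starts before M6 ends → M6 and M3 overlap.
M5 starts after M6 ends, so nothing later overlaps M6 either.
M5 starts before M3 ends → M3 and M5 overlap.
M4 starts after M3 ends.
M4 starts before M5 ends → M5 and M4 overlap.
Overlapping pairs: M3 & M5, M3 & M6, M4 & M5 — 3 in total.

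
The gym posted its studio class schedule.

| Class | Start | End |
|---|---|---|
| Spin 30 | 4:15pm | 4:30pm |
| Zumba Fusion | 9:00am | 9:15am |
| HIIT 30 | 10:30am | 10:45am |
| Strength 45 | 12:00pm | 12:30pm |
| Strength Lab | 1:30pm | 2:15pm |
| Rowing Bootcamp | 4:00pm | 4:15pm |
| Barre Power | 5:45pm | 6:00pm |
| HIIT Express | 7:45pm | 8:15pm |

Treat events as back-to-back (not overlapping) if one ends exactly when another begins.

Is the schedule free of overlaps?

Two intervals overlap when each starts before the other ends.
Sorted by start: Zumba Fusion, HIIT 30, Strength 45, Strength Lab, Rowing Bootcamp, Spin 30, Barre Power, HIIT Express.
HIIT 30 starts after Zumba Fusion ends — done with Zumba Fusion.
Strength 45 starts after HIIT 30 ends — done with HIIT 30.
Strength Lab starts after Strength 45 ends — done with Strength 45.
Rowing Bootcamp starts after Strength Lab ends — done with Strength Lab.
Spin 30 starts exactly when Rowing Bootcamp ends (back-to-back, no overlap) — done with Rowing Bootcamp.
Barre Power starts after Spin 30 ends — done with Spin 30.
HIIT Express starts after Barre Power ends.
Every pair is clear; the schedule has no overlaps.

Yes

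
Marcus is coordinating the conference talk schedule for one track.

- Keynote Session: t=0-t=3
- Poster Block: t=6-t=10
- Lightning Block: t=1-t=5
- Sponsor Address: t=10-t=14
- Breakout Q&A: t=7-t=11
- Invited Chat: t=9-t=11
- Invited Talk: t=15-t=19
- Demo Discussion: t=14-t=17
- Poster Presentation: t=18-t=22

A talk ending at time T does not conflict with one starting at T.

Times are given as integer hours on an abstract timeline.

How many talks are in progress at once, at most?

3

Walk through starts and ends in time order (an end at T is processed before a start at T):
t=0 start Keynote Session → 1
t=1 start Lightning Block → 2
t=3 end Keynote Session → 1
t=5 end Lightning Block → 0
t=6 start Poster Block → 1
t=7 start Breakout Q&A → 2
t=9 start Invited Chat → 3
t=10 end Poster Block → 2
t=10 start Sponsor Address → 3
t=11 end Breakout Q&A → 2
t=11 end Invited Chat → 1
t=14 end Sponsor Address → 0
t=14 start Demo Discussion → 1
t=15 start Invited Talk → 2
t=17 end Demo Discussion → 1
t=18 start Poster Presentation → 2
t=19 end Invited Talk → 1
t=22 end Poster Presentation → 0
Peak is 3, at t=9 (Breakout Q&A, Invited Chat, Poster Block).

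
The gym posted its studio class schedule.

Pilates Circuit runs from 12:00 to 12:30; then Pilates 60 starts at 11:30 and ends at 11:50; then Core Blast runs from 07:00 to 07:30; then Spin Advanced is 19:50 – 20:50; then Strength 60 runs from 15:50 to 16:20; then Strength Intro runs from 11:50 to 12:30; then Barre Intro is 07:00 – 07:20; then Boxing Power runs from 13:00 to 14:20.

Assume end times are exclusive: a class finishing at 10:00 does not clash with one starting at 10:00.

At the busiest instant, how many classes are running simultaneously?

Walk through starts and ends in time order (an end at T is processed before a start at T):
07:00 start Barre Intro → 1
07:00 start Core Blast → 2
07:20 end Barre Intro → 1
07:30 end Core Blast → 0
11:30 start Pilates 60 → 1
11:50 end Pilates 60 → 0
11:50 start Strength Intro → 1
12:00 start Pilates Circuit → 2
12:30 end Pilates Circuit → 1
12:30 end Strength Intro → 0
13:00 start Boxing Power → 1
14:20 end Boxing Power → 0
15:50 start Strength 60 → 1
16:20 end Strength 60 → 0
19:50 start Spin Advanced → 1
20:50 end Spin Advanced → 0
Peak is 2, at 07:00 (Barre Intro, Core Blast).

2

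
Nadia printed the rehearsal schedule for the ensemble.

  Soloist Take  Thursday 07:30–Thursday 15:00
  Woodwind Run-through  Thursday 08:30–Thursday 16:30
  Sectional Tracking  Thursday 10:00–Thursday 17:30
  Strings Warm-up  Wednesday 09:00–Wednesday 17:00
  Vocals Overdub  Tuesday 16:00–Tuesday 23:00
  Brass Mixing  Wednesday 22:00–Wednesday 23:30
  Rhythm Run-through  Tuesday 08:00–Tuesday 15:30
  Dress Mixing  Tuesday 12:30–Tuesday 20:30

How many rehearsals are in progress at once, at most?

3

Walk through starts and ends in time order (an end at T is processed before a start at T):
Tuesday 08:00 start Rhythm Run-through → 1
Tuesday 12:30 start Dress Mixing → 2
Tuesday 15:30 end Rhythm Run-through → 1
Tuesday 16:00 start Vocals Overdub → 2
Tuesday 20:30 end Dress Mixing → 1
Tuesday 23:00 end Vocals Overdub → 0
Wednesday 09:00 start Strings Warm-up → 1
Wednesday 17:00 end Strings Warm-up → 0
Wednesday 22:00 start Brass Mixing → 1
Wednesday 23:30 end Brass Mixing → 0
Thursday 07:30 start Soloist Take → 1
Thursday 08:30 start Woodwind Run-through → 2
Thursday 10:00 start Sectional Tracking → 3
Thursday 15:00 end Soloist Take → 2
Thursday 16:30 end Woodwind Run-through → 1
Thursday 17:30 end Sectional Tracking → 0
Peak is 3, at Thursday 10:00 (Sectional Tracking, Soloist Take, Woodwind Run-through).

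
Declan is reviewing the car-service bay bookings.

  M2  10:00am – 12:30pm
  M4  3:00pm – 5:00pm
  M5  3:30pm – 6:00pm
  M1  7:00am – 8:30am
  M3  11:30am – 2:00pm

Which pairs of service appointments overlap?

M2 & M3, M4 & M5

Sorted by start: M1, M2, M3, M4, M5.
M2 starts after M1 ends; M1 is clear from here.
M3 starts before M2 ends → M2 and M3 overlap.
M4 starts after M2 ends; M2 is clear from here.
M4 starts after M3 ends; M3 is clear from here.
M5 starts before M4 ends → M4 and M5 overlap.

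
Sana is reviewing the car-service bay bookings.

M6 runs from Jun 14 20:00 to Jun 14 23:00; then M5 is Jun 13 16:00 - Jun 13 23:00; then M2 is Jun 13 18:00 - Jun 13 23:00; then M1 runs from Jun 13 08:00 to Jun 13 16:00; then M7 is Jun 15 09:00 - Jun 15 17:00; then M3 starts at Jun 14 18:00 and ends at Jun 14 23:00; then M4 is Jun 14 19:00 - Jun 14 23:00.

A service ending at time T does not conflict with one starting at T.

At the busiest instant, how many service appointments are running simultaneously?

Walk through starts and ends in time order (an end at T is processed before a start at T):
Jun 13 08:00 start M1 → 1
Jun 13 16:00 end M1 → 0
Jun 13 16:00 start M5 → 1
Jun 13 18:00 start M2 → 2
Jun 13 23:00 end M2 → 1
Jun 13 23:00 end M5 → 0
Jun 14 18:00 start M3 → 1
Jun 14 19:00 start M4 → 2
Jun 14 20:00 start M6 → 3
Jun 14 23:00 end M3 → 2
Jun 14 23:00 end M4 → 1
Jun 14 23:00 end M6 → 0
Jun 15 09:00 start M7 → 1
Jun 15 17:00 end M7 → 0
Peak is 3, at Jun 14 20:00 (M3, M4, M6).

3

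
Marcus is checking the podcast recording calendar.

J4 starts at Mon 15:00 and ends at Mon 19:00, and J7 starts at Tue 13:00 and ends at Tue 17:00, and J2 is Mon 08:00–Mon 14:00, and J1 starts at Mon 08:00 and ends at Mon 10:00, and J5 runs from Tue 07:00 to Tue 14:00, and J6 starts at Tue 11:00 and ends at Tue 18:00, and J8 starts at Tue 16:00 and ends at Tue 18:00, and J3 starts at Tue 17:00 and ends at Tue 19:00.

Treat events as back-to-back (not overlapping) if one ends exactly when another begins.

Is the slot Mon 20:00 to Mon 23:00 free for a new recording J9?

Yes — the slot is free

J1: ends Mon 10:00 at or before J9 starts Mon 20:00 → clear.
J2: ends Mon 14:00 at or before J9 starts Mon 20:00 → clear.
J4: ends Mon 19:00 at or before J9 starts Mon 20:00 → clear.
J5: starts Tue 07:00 at or after J9 ends Mon 23:00 → clear.
J6: starts Tue 11:00 at or after J9 ends Mon 23:00 → clear.
J7: starts Tue 13:00 at or after J9 ends Mon 23:00 → clear.
J8: starts Tue 16:00 at or after J9 ends Mon 23:00 → clear.
J3: starts Tue 17:00 at or after J9 ends Mon 23:00 → clear.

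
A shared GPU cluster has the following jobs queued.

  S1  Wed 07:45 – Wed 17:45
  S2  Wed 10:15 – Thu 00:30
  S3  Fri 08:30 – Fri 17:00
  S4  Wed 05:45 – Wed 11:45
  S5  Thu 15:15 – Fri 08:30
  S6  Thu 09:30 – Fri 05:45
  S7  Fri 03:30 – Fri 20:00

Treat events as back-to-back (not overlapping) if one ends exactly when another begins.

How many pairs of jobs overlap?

7

Check each pair: they overlap iff neither finishes before the other starts.
Sorted by start: S4, S1, S2, S6, S5, S7, S3.
S1 starts before S4 ends → S4 and S1 overlap.
S2 starts before S4 ends → S4 and S2 overlap.
S6 starts after S4 ends; S4 is clear from here.
S2 starts before S1 ends → S1 and S2 overlap.
S6 starts after S1 ends; S1 is clear from here.
S6 starts after S2 ends; S2 is clear from here.
S5 starts before S6 ends → S6 and S5 overlap.
S7 starts before S6 ends → S6 and S7 overlap.
S3 starts after S6 ends.
S7 starts before S5 ends → S5 and S7 overlap.
S3 starts exactly when S5 ends (back-to-back, no overlap).
S3 starts before S7 ends → S7 and S3 overlap.
Overlapping pairs: S1 & S2, S1 & S4, S2 & S4, S3 & S7, S5 & S6, S5 & S7, S6 & S7 — 7 in total.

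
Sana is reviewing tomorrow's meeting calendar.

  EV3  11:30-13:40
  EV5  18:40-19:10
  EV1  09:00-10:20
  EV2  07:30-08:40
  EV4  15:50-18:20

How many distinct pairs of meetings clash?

0

Check each pair: they overlap iff neither finishes before the other starts.
Sorted by start: EV2, EV1, EV3, EV4, EV5.
EV1 starts after EV2 ends, so nothing later overlaps EV2 either.
EV3 starts after EV1 ends, so nothing later overlaps EV1 either.
EV4 starts after EV3 ends, so nothing later overlaps EV3 either.
EV5 starts after EV4 ends.
No pair overlaps.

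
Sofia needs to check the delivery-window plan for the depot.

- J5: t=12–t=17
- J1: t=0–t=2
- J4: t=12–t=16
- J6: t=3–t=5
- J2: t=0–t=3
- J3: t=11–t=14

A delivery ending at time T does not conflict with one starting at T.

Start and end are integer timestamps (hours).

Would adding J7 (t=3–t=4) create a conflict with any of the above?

Yes — it overlaps J6

J1: ends t=2 at or before J7 starts t=3 → clear.
J2: ends t=3 at or before J7 starts t=3 → clear.
J6: starts t=3 before J7 ends t=4, and ends t=5 after J7 starts t=3 → overlap.
J3: starts t=11 at or after J7 ends t=4 → clear.
J4: starts t=12 at or after J7 ends t=4 → clear.
J5: starts t=12 at or after J7 ends t=4 → clear.
J7 overlaps J6.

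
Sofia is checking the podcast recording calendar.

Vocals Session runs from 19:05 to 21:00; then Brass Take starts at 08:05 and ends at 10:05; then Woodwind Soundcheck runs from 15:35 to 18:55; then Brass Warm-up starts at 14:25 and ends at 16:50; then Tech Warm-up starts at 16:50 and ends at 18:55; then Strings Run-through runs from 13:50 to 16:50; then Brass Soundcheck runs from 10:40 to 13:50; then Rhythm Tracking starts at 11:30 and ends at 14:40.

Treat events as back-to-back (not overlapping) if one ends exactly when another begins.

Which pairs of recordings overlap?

Two intervals overlap when each starts before the other ends.
Sorted by start: Brass Take, Brass Soundcheck, Rhythm Tracking, Strings Run-through, Brass Warm-up, Woodwind Soundcheck, Tech Warm-up, Vocals Session.
Brass Soundcheck starts after Brass Take ends, so nothing later overlaps Brass Take either.
Rhythm Tracking starts before Brass Soundcheck ends → Brass Soundcheck and Rhythm Tracking overlap.
Strings Run-through starts exactly when Brass Soundcheck ends (back-to-back, no overlap), so nothing later overlaps Brass Soundcheck either.
Strings Run-through starts before Rhythm Tracking ends → Rhythm Tracking and Strings Run-through overlap.
Brass Warm-up starts before Rhythm Tracking ends → Rhythm Tracking and Brass Warm-up overlap.
Woodwind Soundcheck starts after Rhythm Tracking ends, so nothing later overlaps Rhythm Tracking either.
Brass Warm-up starts before Strings Run-through ends → Strings Run-through and Brass Warm-up overlap.
Woodwind Soundcheck starts before Strings Run-through ends → Strings Run-through and Woodwind Soundcheck overlap.
Tech Warm-up starts exactly when Strings Run-through ends (back-to-back, no overlap), so nothing later overlaps Strings Run-through either.
Woodwind Soundcheck starts before Brass Warm-up ends → Brass Warm-up and Woodwind Soundcheck overlap.
Tech Warm-up starts exactly when Brass Warm-up ends (back-to-back, no overlap), so nothing later overlaps Brass Warm-up either.
Tech Warm-up starts before Woodwind Soundcheck ends → Woodwind Soundcheck and Tech Warm-up overlap.
Vocals Session starts after Woodwind Soundcheck ends.
Vocals Session starts after Tech Warm-up ends.

Brass Soundcheck & Rhythm Tracking, Brass Warm-up & Rhythm Tracking, Brass Warm-up & Strings Run-through, Brass Warm-up & Woodwind Soundcheck, Rhythm Tracking & Strings Run-through, Strings Run-through & Woodwind Soundcheck, Tech Warm-up & Woodwind Soundcheck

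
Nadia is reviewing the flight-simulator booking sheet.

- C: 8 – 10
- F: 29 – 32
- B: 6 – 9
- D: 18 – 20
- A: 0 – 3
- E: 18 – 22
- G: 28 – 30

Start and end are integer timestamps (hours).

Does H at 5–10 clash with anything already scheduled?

Yes — it overlaps B, C

A: ends 3 at or before H starts 5 → clear.
B: starts 6 before H ends 10, and ends 9 after H starts 5 → overlap.
C: starts 8 before H ends 10, and ends 10 after H starts 5 → overlap.
D: starts 18 at or after H ends 10 → clear.
E: starts 18 at or after H ends 10 → clear.
G: starts 28 at or after H ends 10 → clear.
F: starts 29 at or after H ends 10 → clear.
H overlaps B, C.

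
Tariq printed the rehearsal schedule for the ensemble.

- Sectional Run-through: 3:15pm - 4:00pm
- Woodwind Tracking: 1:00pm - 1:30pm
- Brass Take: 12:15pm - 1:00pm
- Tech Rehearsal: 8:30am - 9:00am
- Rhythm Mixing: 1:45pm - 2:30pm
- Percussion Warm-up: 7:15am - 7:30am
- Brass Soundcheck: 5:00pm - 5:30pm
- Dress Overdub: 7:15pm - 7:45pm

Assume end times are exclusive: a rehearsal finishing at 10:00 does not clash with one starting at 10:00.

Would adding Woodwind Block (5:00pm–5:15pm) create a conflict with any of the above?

Yes — it overlaps Brass Soundcheck

Percussion Warm-up: ends 7:30am at or before Woodwind Block starts 5:00pm → clear.
Tech Rehearsal: ends 9:00am at or before Woodwind Block starts 5:00pm → clear.
Brass Take: ends 1:00pm at or before Woodwind Block starts 5:00pm → clear.
Woodwind Tracking: ends 1:30pm at or before Woodwind Block starts 5:00pm → clear.
Rhythm Mixing: ends 2:30pm at or before Woodwind Block starts 5:00pm → clear.
Sectional Run-through: ends 4:00pm at or before Woodwind Block starts 5:00pm → clear.
Brass Soundcheck: starts 5:00pm before Woodwind Block ends 5:15pm, and ends 5:30pm after Woodwind Block starts 5:00pm → overlap.
Dress Overdub: starts 7:15pm at or after Woodwind Block ends 5:15pm → clear.
Woodwind Block overlaps Brass Soundcheck.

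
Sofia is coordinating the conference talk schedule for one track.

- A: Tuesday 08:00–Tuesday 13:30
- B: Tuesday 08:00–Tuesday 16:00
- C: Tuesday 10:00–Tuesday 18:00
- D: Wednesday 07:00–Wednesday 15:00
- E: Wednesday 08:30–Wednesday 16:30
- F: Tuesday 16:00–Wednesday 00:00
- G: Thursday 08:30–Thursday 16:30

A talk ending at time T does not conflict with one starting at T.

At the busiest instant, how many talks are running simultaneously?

Sort all start/end points and keep a running count:
Tuesday 08:00 start A → 1
Tuesday 08:00 start B → 2
Tuesday 10:00 start C → 3
Tuesday 13:30 end A → 2
Tuesday 16:00 end B → 1
Tuesday 16:00 start F → 2
Tuesday 18:00 end C → 1
Wednesday 00:00 end F → 0
Wednesday 07:00 start D → 1
Wednesday 08:30 start E → 2
Wednesday 15:00 end D → 1
Wednesday 16:30 end E → 0
Thursday 08:30 start G → 1
Thursday 16:30 end G → 0
Peak is 3, at Tuesday 10:00 (A, B, C).

3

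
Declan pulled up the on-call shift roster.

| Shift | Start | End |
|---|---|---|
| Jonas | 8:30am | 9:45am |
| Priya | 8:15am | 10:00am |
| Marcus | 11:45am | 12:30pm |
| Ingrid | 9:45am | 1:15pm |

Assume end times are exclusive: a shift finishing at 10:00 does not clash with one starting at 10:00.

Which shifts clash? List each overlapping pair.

Ingrid & Marcus, Ingrid & Priya, Jonas & Priya

Two intervals overlap when each starts before the other ends.
Sorted by start: Priya, Jonas, Ingrid, Marcus.
Jonas starts before Priya ends → Priya and Jonas overlap.
Ingrid starts before Priya ends → Priya and Ingrid overlap.
Marcus starts after Priya ends.
Ingrid starts exactly when Jonas ends (back-to-back, no overlap), so nothing later overlaps Jonas either.
Marcus starts before Ingrid ends → Ingrid and Marcus overlap.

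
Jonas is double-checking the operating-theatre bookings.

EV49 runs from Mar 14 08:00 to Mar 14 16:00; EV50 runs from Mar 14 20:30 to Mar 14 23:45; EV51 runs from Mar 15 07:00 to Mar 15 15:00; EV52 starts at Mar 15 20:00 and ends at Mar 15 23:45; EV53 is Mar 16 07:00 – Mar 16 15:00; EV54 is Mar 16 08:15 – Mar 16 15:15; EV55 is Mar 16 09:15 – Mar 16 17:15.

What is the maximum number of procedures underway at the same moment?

3

Sweep the timeline, counting +1 at each start and −1 at each end (ends before starts at a tie):
Mar 14 08:00 start EV49 → 1
Mar 14 16:00 end EV49 → 0
Mar 14 20:30 start EV50 → 1
Mar 14 23:45 end EV50 → 0
Mar 15 07:00 start EV51 → 1
Mar 15 15:00 end EV51 → 0
Mar 15 20:00 start EV52 → 1
Mar 15 23:45 end EV52 → 0
Mar 16 07:00 start EV53 → 1
Mar 16 08:15 start EV54 → 2
Mar 16 09:15 start EV55 → 3
Mar 16 15:00 end EV53 → 2
Mar 16 15:15 end EV54 → 1
Mar 16 17:15 end EV55 → 0
Peak is 3, at Mar 16 09:15 (EV53, EV54, EV55).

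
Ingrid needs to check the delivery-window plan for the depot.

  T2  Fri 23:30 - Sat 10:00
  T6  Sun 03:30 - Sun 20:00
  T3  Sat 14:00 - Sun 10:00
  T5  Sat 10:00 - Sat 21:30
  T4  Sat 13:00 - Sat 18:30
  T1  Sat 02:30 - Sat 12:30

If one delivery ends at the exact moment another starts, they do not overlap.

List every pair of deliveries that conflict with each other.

Sorted by start: T2, T1, T5, T4, T3, T6.
T1 starts before T2 ends → T2 and T1 overlap.
T5 starts exactly when T2 ends (back-to-back, no overlap) — done with T2.
T5 starts before T1 ends → T1 and T5 overlap.
T4 starts after T1 ends — done with T1.
T4 starts before T5 ends → T5 and T4 overlap.
T3 starts before T5 ends → T5 and T3 overlap.
T6 starts after T5 ends.
T3 starts before T4 ends → T4 and T3 overlap.
T6 starts after T4 ends.
T6 starts before T3 ends → T3 and T6 overlap.

T1 & T2, T1 & T5, T3 & T4, T3 & T5, T3 & T6, T4 & T5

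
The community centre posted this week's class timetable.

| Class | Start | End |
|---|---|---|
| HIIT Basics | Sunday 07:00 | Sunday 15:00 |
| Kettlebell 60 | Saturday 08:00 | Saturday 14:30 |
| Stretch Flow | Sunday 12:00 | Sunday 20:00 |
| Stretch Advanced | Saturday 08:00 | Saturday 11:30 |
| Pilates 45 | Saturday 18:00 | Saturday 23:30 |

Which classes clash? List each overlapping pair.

HIIT Basics & Stretch Flow, Kettlebell 60 & Stretch Advanced

Check each pair: they overlap iff neither finishes before the other starts.
Sorted by start: Stretch Advanced, Kettlebell 60, Pilates 45, HIIT Basics, Stretch Flow.
Kettlebell 60 starts before Stretch Advanced ends → Stretch Advanced and Kettlebell 60 overlap.
Pilates 45 starts after Stretch Advanced ends; Stretch Advanced is clear from here.
Pilates 45 starts after Kettlebell 60 ends; Kettlebell 60 is clear from here.
HIIT Basics starts after Pilates 45 ends; Pilates 45 is clear from here.
Stretch Flow starts before HIIT Basics ends → HIIT Basics and Stretch Flow overlap.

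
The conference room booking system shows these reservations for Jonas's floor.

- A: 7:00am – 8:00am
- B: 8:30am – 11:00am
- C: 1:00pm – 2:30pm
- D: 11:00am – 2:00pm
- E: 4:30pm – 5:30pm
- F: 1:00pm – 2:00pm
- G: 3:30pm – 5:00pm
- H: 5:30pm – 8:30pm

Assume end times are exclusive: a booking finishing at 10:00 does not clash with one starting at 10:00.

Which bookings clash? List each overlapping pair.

Sorted by start: A, B, D, C, F, G, E, H.
B starts after A ends, so A has no further overlaps.
D starts exactly when B ends (back-to-back, no overlap), so B has no further overlaps.
C starts before D ends → D and C overlap.
F starts before D ends → D and F overlap.
G starts after D ends, so D has no further overlaps.
F starts before C ends → C and F overlap.
G starts after C ends, so C has no further overlaps.
G starts after F ends, so F has no further overlaps.
E starts before G ends → G and E overlap.
H starts after G ends.
H starts exactly when E ends (back-to-back, no overlap).

C & D, C & F, D & F, E & G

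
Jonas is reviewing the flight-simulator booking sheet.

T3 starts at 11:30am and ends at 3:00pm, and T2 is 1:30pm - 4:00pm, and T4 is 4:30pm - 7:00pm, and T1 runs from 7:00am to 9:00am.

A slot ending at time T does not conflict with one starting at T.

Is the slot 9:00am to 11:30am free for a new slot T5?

Yes — the slot is free

T1: ends 9:00am at or before T5 starts 9:00am → clear.
T3: starts 11:30am at or after T5 ends 11:30am → clear.
T2: starts 1:30pm at or after T5 ends 11:30am → clear.
T4: starts 4:30pm at or after T5 ends 11:30am → clear.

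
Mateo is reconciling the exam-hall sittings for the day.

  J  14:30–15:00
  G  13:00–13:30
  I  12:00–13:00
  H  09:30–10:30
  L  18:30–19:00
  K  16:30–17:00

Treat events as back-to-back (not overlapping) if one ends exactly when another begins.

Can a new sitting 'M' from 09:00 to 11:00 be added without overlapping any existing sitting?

No — it overlaps H

H: starts 09:30 before M ends 11:00, and ends 10:30 after M starts 09:00 → overlap.
I: starts 12:00 at or after M ends 11:00 → clear.
G: starts 13:00 at or after M ends 11:00 → clear.
J: starts 14:30 at or after M ends 11:00 → clear.
K: starts 16:30 at or after M ends 11:00 → clear.
L: starts 18:30 at or after M ends 11:00 → clear.
M overlaps H.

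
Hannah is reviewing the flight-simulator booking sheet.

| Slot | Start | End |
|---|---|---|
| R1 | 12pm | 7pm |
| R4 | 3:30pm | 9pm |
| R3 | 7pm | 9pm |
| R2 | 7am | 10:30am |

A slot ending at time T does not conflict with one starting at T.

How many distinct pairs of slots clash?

Check each pair: they overlap iff neither finishes before the other starts.
Sorted by start: R2, R1, R4, R3.
R1 starts after R2 ends, so nothing later overlaps R2 either.
R4 starts before R1 ends → R1 and R4 overlap.
R3 starts exactly when R1 ends (back-to-back, no overlap).
R3 starts before R4 ends → R4 and R3 overlap.
Overlapping pairs: R1 & R4, R3 & R4 — 2 in total.

2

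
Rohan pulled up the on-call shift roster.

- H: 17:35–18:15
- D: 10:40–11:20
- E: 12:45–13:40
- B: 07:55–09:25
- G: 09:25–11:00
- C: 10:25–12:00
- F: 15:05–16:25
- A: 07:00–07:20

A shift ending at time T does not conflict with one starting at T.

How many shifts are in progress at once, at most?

3

Sweep the timeline, counting +1 at each start and −1 at each end (ends before starts at a tie):
07:00 start A → 1
07:20 end A → 0
07:55 start B → 1
09:25 end B → 0
09:25 start G → 1
10:25 start C → 2
10:40 start D → 3
11:00 end G → 2
11:20 end D → 1
12:00 end C → 0
12:45 start E → 1
13:40 end E → 0
15:05 start F → 1
16:25 end F → 0
17:35 start H → 1
18:15 end H → 0
Peak is 3, at 10:40 (C, D, G).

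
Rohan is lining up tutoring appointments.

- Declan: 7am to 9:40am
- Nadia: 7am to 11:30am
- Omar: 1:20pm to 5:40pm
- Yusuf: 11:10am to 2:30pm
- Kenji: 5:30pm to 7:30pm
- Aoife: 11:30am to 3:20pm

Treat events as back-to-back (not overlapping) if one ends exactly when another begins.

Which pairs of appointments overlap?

Aoife & Omar, Aoife & Yusuf, Declan & Nadia, Kenji & Omar, Nadia & Yusuf, Omar & Yusuf

Two intervals overlap when each starts before the other ends.
Sorted by start: Declan, Nadia, Yusuf, Aoife, Omar, Kenji.
Nadia starts before Declan ends → Declan and Nadia overlap.
Yusuf starts after Declan ends; Declan is clear from here.
Yusuf starts before Nadia ends → Nadia and Yusuf overlap.
Aoife starts exactly when Nadia ends (back-to-back, no overlap); Nadia is clear from here.
Aoife starts before Yusuf ends → Yusuf and Aoife overlap.
Omar starts before Yusuf ends → Yusuf and Omar overlap.
Kenji starts after Yusuf ends.
Omar starts before Aoife ends → Aoife and Omar overlap.
Kenji starts after Aoife ends.
Kenji starts before Omar ends → Omar and Kenji overlap.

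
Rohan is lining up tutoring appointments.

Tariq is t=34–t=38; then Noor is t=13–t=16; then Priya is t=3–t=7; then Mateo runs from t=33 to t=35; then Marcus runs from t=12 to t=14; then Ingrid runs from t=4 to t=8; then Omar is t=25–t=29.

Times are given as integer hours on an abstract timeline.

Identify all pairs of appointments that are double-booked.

Sorted by start: Priya, Ingrid, Marcus, Noor, Omar, Mateo, Tariq.
Ingrid starts before Priya ends → Priya and Ingrid overlap.
Marcus starts after Priya ends; Priya is clear from here.
Marcus starts after Ingrid ends; Ingrid is clear from here.
Noor starts before Marcus ends → Marcus and Noor overlap.
Omar starts after Marcus ends; Marcus is clear from here.
Omar starts after Noor ends; Noor is clear from here.
Mateo starts after Omar ends; Omar is clear from here.
Tariq starts before Mateo ends → Mateo and Tariq overlap.

Ingrid & Priya, Marcus & Noor, Mateo & Tariq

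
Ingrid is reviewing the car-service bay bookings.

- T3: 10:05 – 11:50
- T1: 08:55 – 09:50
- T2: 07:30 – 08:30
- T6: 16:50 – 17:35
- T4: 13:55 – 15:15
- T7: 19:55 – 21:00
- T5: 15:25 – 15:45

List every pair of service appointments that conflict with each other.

none

Sorted by start: T2, T1, T3, T4, T5, T6, T7.
T1 starts after T2 ends — done with T2.
T3 starts after T1 ends — done with T1.
T4 starts after T3 ends — done with T3.
T5 starts after T4 ends — done with T4.
T6 starts after T5 ends — done with T5.
T7 starts after T6 ends.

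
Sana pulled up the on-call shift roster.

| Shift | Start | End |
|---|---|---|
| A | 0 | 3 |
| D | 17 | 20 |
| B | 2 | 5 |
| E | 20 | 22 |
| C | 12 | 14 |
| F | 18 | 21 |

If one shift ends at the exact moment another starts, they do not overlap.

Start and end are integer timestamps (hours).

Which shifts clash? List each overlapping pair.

Sorted by start: A, B, C, D, F, E.
B starts before A ends → A and B overlap.
C starts after A ends, so nothing later overlaps A either.
C starts after B ends, so nothing later overlaps B either.
D starts after C ends, so nothing later overlaps C either.
F starts before D ends → D and F overlap.
E starts exactly when D ends (back-to-back, no overlap).
E starts before F ends → F and E overlap.

A & B, D & F, E & F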